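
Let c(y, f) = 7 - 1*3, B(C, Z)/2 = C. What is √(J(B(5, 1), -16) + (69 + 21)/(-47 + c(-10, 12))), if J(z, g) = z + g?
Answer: 2*I*√3741/43 ≈ 2.8448*I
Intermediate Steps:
B(C, Z) = 2*C
J(z, g) = g + z
c(y, f) = 4 (c(y, f) = 7 - 3 = 4)
√(J(B(5, 1), -16) + (69 + 21)/(-47 + c(-10, 12))) = √((-16 + 2*5) + (69 + 21)/(-47 + 4)) = √((-16 + 10) + 90/(-43)) = √(-6 + 90*(-1/43)) = √(-6 - 90/43) = √(-348/43) = 2*I*√3741/43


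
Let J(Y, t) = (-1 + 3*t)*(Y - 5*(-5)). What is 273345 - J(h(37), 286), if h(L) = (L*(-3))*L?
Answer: 3771619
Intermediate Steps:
h(L) = -3*L**2 (h(L) = (-3*L)*L = -3*L**2)
J(Y, t) = (-1 + 3*t)*(25 + Y) (J(Y, t) = (-1 + 3*t)*(Y + 25) = (-1 + 3*t)*(25 + Y))
273345 - J(h(37), 286) = 273345 - (-25 - (-3)*37**2 + 75*286 + 3*(-3*37**2)*286) = 273345 - (-25 - (-3)*1369 + 21450 + 3*(-3*1369)*286) = 273345 - (-25 - 1*(-4107) + 21450 + 3*(-4107)*286) = 273345 - (-25 + 4107 + 21450 - 3523806) = 273345 - 1*(-3498274) = 273345 + 3498274 = 3771619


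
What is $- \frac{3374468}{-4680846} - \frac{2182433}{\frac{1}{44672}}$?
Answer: $- \frac{228176373734823614}{2340423} \approx -9.7494 \cdot 10^{10}$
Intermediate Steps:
$- \frac{3374468}{-4680846} - \frac{2182433}{\frac{1}{44672}} = \left(-3374468\right) \left(- \frac{1}{4680846}\right) - 2182433 \frac{1}{\frac{1}{44672}} = \frac{1687234}{2340423} - 97493646976 = - \frac{228176373734823614}{2340423}$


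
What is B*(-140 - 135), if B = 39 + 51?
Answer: -24750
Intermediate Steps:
B = 90
B*(-140 - 135) = 90*(-140 - 135) = 90*(-275) = -24750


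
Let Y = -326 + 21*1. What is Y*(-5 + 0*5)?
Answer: 1525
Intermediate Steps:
Y = -305 (Y = -326 + 21 = -305)
Y*(-5 + 0*5) = -305*(-5 + 0*5) = -305*(-5 + 0) = -305*(-5) = 1525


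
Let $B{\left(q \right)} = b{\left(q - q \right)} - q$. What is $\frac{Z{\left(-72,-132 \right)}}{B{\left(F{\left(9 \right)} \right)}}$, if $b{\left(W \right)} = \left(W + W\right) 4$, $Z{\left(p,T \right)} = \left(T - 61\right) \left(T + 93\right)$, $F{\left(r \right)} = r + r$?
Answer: $- \frac{2509}{6} \approx -418.17$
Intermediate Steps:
$F{\left(r \right)} = 2 r$
$Z{\left(p,T \right)} = \left(-61 + T\right) \left(93 + T\right)$
$b{\left(W \right)} = 8 W$ ($b{\left(W \right)} = 2 W 4 = 8 W$)
$B{\left(q \right)} = - q$ ($B{\left(q \right)} = 8 \left(q - q\right) - q = 8 \cdot 0 - q = 0 - q = - q$)
$\frac{Z{\left(-72,-132 \right)}}{B{\left(F{\left(9 \right)} \right)}} = \frac{-5673 + \left(-132\right)^{2} + 32 \left(-132\right)}{\left(-1\right) 2 \cdot 9} = \frac{-5673 + 17424 - 4224}{\left(-1\right) 18} = \frac{7527}{-18} = 7527 \left(- \frac{1}{18}\right) = - \frac{2509}{6}$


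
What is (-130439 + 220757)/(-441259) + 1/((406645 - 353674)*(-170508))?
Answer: -62750023382191/306572472293724 ≈ -0.20468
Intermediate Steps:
(-130439 + 220757)/(-441259) + 1/((406645 - 353674)*(-170508)) = 90318*(-1/441259) - 1/170508/52971 = -90318/441259 + (1/52971)*(-1/170508) = -90318/441259 - 1/9031979268 = -62750023382191/306572472293724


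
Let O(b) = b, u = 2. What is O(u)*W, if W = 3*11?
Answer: 66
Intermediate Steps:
W = 33
O(u)*W = 2*33 = 66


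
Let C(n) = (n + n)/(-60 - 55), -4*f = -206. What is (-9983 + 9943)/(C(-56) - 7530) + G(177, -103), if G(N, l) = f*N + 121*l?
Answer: -2898388105/865838 ≈ -3347.5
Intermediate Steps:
f = 103/2 (f = -¼*(-206) = 103/2 ≈ 51.500)
C(n) = -2*n/115 (C(n) = (2*n)/(-115) = (2*n)*(-1/115) = -2*n/115)
G(N, l) = 121*l + 103*N/2 (G(N, l) = 103*N/2 + 121*l = 121*l + 103*N/2)
(-9983 + 9943)/(C(-56) - 7530) + G(177, -103) = (-9983 + 9943)/(-2/115*(-56) - 7530) + (121*(-103) + (103/2)*177) = -40/(112/115 - 7530) + (-12463 + 18231/2) = -40/(-865838/115) - 6695/2 = -40*(-115/865838) - 6695/2 = 2300/432919 - 6695/2 = -2898388105/865838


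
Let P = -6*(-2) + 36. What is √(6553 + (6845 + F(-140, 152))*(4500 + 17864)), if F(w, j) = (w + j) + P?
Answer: √154429973 ≈ 12427.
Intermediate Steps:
P = 48 (P = 12 + 36 = 48)
F(w, j) = 48 + j + w (F(w, j) = (w + j) + 48 = (j + w) + 48 = 48 + j + w)
√(6553 + (6845 + F(-140, 152))*(4500 + 17864)) = √(6553 + (6845 + (48 + 152 - 140))*(4500 + 17864)) = √(6553 + (6845 + 60)*22364) = √(6553 + 6905*22364) = √(6553 + 154423420) = √154429973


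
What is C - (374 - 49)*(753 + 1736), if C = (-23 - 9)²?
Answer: -807901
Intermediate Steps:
C = 1024 (C = (-32)² = 1024)
C - (374 - 49)*(753 + 1736) = 1024 - (374 - 49)*(753 + 1736) = 1024 - 325*2489 = 1024 - 1*808925 = 1024 - 808925 = -807901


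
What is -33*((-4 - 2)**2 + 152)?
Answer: -6204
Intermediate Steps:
-33*((-4 - 2)**2 + 152) = -33*((-6)**2 + 152) = -33*(36 + 152) = -33*188 = -6204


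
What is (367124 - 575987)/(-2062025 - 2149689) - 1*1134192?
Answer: -207690961575/183118 ≈ -1.1342e+6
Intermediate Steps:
(367124 - 575987)/(-2062025 - 2149689) - 1*1134192 = -208863/(-4211714) - 1134192 = -208863*(-1/4211714) - 1134192 = 9081/183118 - 1134192 = -207690961575/183118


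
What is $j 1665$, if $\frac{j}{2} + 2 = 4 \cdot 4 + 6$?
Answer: $66600$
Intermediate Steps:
$j = 40$ ($j = -4 + 2 \left(4 \cdot 4 + 6\right) = -4 + 2 \left(16 + 6\right) = -4 + 2 \cdot 22 = -4 + 44 = 40$)
$j 1665 = 40 \cdot 1665 = 66600$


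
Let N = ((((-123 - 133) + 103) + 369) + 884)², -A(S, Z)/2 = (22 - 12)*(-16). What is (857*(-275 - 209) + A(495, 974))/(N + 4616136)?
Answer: -103617/1456534 ≈ -0.071139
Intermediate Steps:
A(S, Z) = 320 (A(S, Z) = -2*(22 - 12)*(-16) = -20*(-16) = -2*(-160) = 320)
N = 1210000 (N = (((-256 + 103) + 369) + 884)² = ((-153 + 369) + 884)² = (216 + 884)² = 1100² = 1210000)
(857*(-275 - 209) + A(495, 974))/(N + 4616136) = (857*(-275 - 209) + 320)/(1210000 + 4616136) = (857*(-484) + 320)/5826136 = (-414788 + 320)*(1/5826136) = -414468*1/5826136 = -103617/1456534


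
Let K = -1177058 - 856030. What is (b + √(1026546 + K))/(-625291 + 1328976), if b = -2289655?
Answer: -457931/140737 + 3*I*√111838/703685 ≈ -3.2538 + 0.0014257*I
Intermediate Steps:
K = -2033088
(b + √(1026546 + K))/(-625291 + 1328976) = (-2289655 + √(1026546 - 2033088))/(-625291 + 1328976) = (-2289655 + √(-1006542))/703685 = (-2289655 + 3*I*√111838)*(1/703685) = -457931/140737 + 3*I*√111838/703685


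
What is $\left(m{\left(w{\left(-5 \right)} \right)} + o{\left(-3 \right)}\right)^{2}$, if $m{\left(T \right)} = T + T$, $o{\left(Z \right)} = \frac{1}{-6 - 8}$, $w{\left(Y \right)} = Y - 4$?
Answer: $\frac{64009}{196} \approx 326.58$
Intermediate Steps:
$w{\left(Y \right)} = -4 + Y$
$o{\left(Z \right)} = - \frac{1}{14}$ ($o{\left(Z \right)} = \frac{1}{-14} = - \frac{1}{14}$)
$m{\left(T \right)} = 2 T$
$\left(m{\left(w{\left(-5 \right)} \right)} + o{\left(-3 \right)}\right)^{2} = \left(2 \left(-4 - 5\right) - \frac{1}{14}\right)^{2} = \left(2 \left(-9\right) - \frac{1}{14}\right)^{2} = \left(-18 - \frac{1}{14}\right)^{2} = \left(- \frac{253}{14}\right)^{2} = \frac{64009}{196}$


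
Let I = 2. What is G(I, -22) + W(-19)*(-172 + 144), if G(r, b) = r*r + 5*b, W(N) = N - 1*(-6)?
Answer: 258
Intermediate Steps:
W(N) = 6 + N (W(N) = N + 6 = 6 + N)
G(r, b) = r² + 5*b
G(I, -22) + W(-19)*(-172 + 144) = (2² + 5*(-22)) + (6 - 19)*(-172 + 144) = (4 - 110) - 13*(-28) = -106 + 364 = 258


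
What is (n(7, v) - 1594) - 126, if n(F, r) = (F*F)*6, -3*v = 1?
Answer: -1426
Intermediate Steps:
v = -⅓ (v = -⅓*1 = -⅓ ≈ -0.33333)
n(F, r) = 6*F² (n(F, r) = F²*6 = 6*F²)
(n(7, v) - 1594) - 126 = (6*7² - 1594) - 126 = (6*49 - 1594) - 126 = (294 - 1594) - 126 = -1300 - 126 = -1426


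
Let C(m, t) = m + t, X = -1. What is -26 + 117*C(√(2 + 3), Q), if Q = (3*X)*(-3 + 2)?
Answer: 325 + 117*√5 ≈ 586.62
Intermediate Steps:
Q = 3 (Q = (3*(-1))*(-3 + 2) = -3*(-1) = 3)
-26 + 117*C(√(2 + 3), Q) = -26 + 117*(√(2 + 3) + 3) = -26 + 117*(√5 + 3) = -26 + 117*(3 + √5) = -26 + (351 + 117*√5) = 325 + 117*√5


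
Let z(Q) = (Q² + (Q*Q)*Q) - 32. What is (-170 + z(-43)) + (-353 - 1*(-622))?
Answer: -77591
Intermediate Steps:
z(Q) = -32 + Q² + Q³ (z(Q) = (Q² + Q²*Q) - 32 = (Q² + Q³) - 32 = -32 + Q² + Q³)
(-170 + z(-43)) + (-353 - 1*(-622)) = (-170 + (-32 + (-43)² + (-43)³)) + (-353 - 1*(-622)) = (-170 + (-32 + 1849 - 79507)) + (-353 + 622) = (-170 - 77690) + 269 = -77860 + 269 = -77591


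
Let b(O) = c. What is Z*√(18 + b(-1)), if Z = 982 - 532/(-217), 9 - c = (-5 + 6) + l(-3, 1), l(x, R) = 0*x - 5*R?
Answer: 30518*√31/31 ≈ 5481.2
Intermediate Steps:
l(x, R) = -5*R (l(x, R) = 0 - 5*R = -5*R)
c = 13 (c = 9 - ((-5 + 6) - 5*1) = 9 - (1 - 5) = 9 - 1*(-4) = 9 + 4 = 13)
b(O) = 13
Z = 30518/31 (Z = 982 - 532*(-1)/217 = 982 - 1*(-76/31) = 982 + 76/31 = 30518/31 ≈ 984.45)
Z*√(18 + b(-1)) = 30518*√(18 + 13)/31 = 30518*√31/31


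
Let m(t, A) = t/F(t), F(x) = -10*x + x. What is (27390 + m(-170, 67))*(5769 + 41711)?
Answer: 11704247320/9 ≈ 1.3005e+9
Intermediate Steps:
F(x) = -9*x
m(t, A) = -⅑ (m(t, A) = t/((-9*t)) = t*(-1/(9*t)) = -⅑)
(27390 + m(-170, 67))*(5769 + 41711) = (27390 - ⅑)*(5769 + 41711) = (246509/9)*47480 = 11704247320/9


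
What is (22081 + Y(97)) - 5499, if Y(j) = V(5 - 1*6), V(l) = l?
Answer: 16581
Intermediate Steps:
Y(j) = -1 (Y(j) = 5 - 1*6 = 5 - 6 = -1)
(22081 + Y(97)) - 5499 = (22081 - 1) - 5499 = 22080 - 5499 = 16581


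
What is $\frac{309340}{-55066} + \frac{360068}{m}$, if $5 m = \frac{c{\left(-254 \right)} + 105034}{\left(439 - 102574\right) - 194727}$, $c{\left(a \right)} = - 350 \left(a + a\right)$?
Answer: $- \frac{2452520889871070}{1297878087} \approx -1.8896 \cdot 10^{6}$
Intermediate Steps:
$c{\left(a \right)} = - 700 a$ ($c{\left(a \right)} = - 350 \cdot 2 a = - 700 a$)
$m = - \frac{47139}{247385}$ ($m = \frac{\left(\left(-700\right) \left(-254\right) + 105034\right) \frac{1}{\left(439 - 102574\right) - 194727}}{5} = \frac{\left(177800 + 105034\right) \frac{1}{\left(439 - 102574\right) - 194727}}{5} = \frac{282834 \frac{1}{-102135 - 194727}}{5} = \frac{282834 \frac{1}{-296862}}{5} = \frac{282834 \left(- \frac{1}{296862}\right)}{5} = \frac{1}{5} \left(- \frac{47139}{49477}\right) = - \frac{47139}{247385} \approx -0.19055$)
$\frac{309340}{-55066} + \frac{360068}{m} = \frac{309340}{-55066} + \frac{360068}{- \frac{47139}{247385}} = 309340 \left(- \frac{1}{55066}\right) + 360068 \left(- \frac{247385}{47139}\right) = - \frac{154670}{27533} - \frac{89075422180}{47139} = - \frac{2452520889871070}{1297878087}$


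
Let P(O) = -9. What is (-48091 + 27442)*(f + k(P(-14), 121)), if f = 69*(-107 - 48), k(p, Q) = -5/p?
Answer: 662488750/3 ≈ 2.2083e+8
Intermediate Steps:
f = -10695 (f = 69*(-155) = -10695)
(-48091 + 27442)*(f + k(P(-14), 121)) = (-48091 + 27442)*(-10695 - 5/(-9)) = -20649*(-10695 - 5*(-1/9)) = -20649*(-10695 + 5/9) = -20649*(-96250/9) = 662488750/3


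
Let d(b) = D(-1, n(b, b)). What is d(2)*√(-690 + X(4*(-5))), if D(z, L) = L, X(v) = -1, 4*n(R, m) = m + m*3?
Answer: 2*I*√691 ≈ 52.574*I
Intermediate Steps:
n(R, m) = m (n(R, m) = (m + m*3)/4 = (m + 3*m)/4 = (4*m)/4 = m)
d(b) = b
d(2)*√(-690 + X(4*(-5))) = 2*√(-690 - 1) = 2*√(-691) = 2*(I*√691) = 2*I*√691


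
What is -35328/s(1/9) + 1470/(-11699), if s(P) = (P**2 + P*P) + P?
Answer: -33477500202/128689 ≈ -2.6014e+5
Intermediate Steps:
s(P) = P + 2*P**2 (s(P) = (P**2 + P**2) + P = 2*P**2 + P = P + 2*P**2)
-35328/s(1/9) + 1470/(-11699) = -35328*9/(1 + 2/9) + 1470/(-11699) = -35328*9/(1 + 2*(1/9)) + 1470*(-1/11699) = -35328*9/(1 + 2/9) - 1470/11699 = -35328/((1/9)*(11/9)) - 1470/11699 = -35328/11/81 - 1470/11699 = -35328*81/11 - 1470/11699 = -2861568/11 - 1470/11699 = -33477500202/128689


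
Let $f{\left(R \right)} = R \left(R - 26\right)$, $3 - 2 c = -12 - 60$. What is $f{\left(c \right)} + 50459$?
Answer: $\frac{203561}{4} \approx 50890.0$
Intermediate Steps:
$c = \frac{75}{2}$ ($c = \frac{3}{2} - \frac{-12 - 60}{2} = \frac{3}{2} - -36 = \frac{3}{2} + 36 = \frac{75}{2} \approx 37.5$)
$f{\left(R \right)} = R \left(-26 + R\right)$
$f{\left(c \right)} + 50459 = \frac{75 \left(-26 + \frac{75}{2}\right)}{2} + 50459 = \frac{75}{2} \cdot \frac{23}{2} + 50459 = \frac{1725}{4} + 50459 = \frac{203561}{4}$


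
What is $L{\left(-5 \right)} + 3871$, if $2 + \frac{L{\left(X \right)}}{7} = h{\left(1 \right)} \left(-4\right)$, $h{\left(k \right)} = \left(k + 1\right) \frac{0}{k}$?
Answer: $3857$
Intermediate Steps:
$h{\left(k \right)} = 0$ ($h{\left(k \right)} = \left(1 + k\right) 0 = 0$)
$L{\left(X \right)} = -14$ ($L{\left(X \right)} = -14 + 7 \cdot 0 \left(-4\right) = -14 + 7 \cdot 0 = -14 + 0 = -14$)
$L{\left(-5 \right)} + 3871 = -14 + 3871 = 3857$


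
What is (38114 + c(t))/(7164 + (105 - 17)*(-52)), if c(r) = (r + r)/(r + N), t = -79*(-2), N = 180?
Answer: 1610356/109343 ≈ 14.728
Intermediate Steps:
t = 158
c(r) = 2*r/(180 + r) (c(r) = (r + r)/(r + 180) = (2*r)/(180 + r) = 2*r/(180 + r))
(38114 + c(t))/(7164 + (105 - 17)*(-52)) = (38114 + 2*158/(180 + 158))/(7164 + (105 - 17)*(-52)) = (38114 + 2*158/338)/(7164 + 88*(-52)) = (38114 + 2*158*(1/338))/(7164 - 4576) = (38114 + 158/169)/2588 = (6441424/169)*(1/2588) = 1610356/109343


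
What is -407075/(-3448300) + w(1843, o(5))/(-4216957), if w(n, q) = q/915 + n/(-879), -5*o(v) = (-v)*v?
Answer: 3681748596362549/31187668985671956 ≈ 0.11805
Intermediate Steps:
o(v) = v**2/5 (o(v) = -(-v)*v/5 = -(-1)*v**2/5 = v**2/5)
w(n, q) = -n/879 + q/915 (w(n, q) = q*(1/915) + n*(-1/879) = q/915 - n/879 = -n/879 + q/915)
-407075/(-3448300) + w(1843, o(5))/(-4216957) = -407075/(-3448300) + (-1/879*1843 + ((1/5)*5**2)/915)/(-4216957) = -407075*(-1/3448300) + (-1843/879 + ((1/5)*25)/915)*(-1/4216957) = 16283/137932 + (-1843/879 + (1/915)*5)*(-1/4216957) = 16283/137932 + (-1843/879 + 1/183)*(-1/4216957) = 16283/137932 - 112130/53619*(-1/4216957) = 16283/137932 + 112130/226109017383 = 3681748596362549/31187668985671956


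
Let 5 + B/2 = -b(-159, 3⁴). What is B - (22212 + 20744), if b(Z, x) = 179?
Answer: -43324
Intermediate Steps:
B = -368 (B = -10 + 2*(-1*179) = -10 + 2*(-179) = -10 - 358 = -368)
B - (22212 + 20744) = -368 - (22212 + 20744) = -368 - 1*42956 = -368 - 42956 = -43324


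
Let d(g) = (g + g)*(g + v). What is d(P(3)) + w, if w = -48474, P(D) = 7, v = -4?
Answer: -48432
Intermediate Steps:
d(g) = 2*g*(-4 + g) (d(g) = (g + g)*(g - 4) = (2*g)*(-4 + g) = 2*g*(-4 + g))
d(P(3)) + w = 2*7*(-4 + 7) - 48474 = 2*7*3 - 48474 = 42 - 48474 = -48432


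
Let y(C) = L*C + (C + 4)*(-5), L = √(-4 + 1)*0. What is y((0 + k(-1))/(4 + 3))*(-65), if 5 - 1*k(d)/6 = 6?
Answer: 7150/7 ≈ 1021.4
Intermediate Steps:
k(d) = -6 (k(d) = 30 - 6*6 = 30 - 36 = -6)
L = 0 (L = √(-3)*0 = (I*√3)*0 = 0)
y(C) = -20 - 5*C (y(C) = 0*C + (C + 4)*(-5) = 0 + (4 + C)*(-5) = 0 + (-20 - 5*C) = -20 - 5*C)
y((0 + k(-1))/(4 + 3))*(-65) = (-20 - 5*(0 - 6)/(4 + 3))*(-65) = (-20 - (-30)/7)*(-65) = (-20 - 5*(-6/7))*(-65) = (-20 + 30/7)*(-65) = -110/7*(-65) = 7150/7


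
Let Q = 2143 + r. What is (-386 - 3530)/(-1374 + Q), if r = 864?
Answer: -3916/1633 ≈ -2.3980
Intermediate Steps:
Q = 3007 (Q = 2143 + 864 = 3007)
(-386 - 3530)/(-1374 + Q) = (-386 - 3530)/(-1374 + 3007) = -3916/1633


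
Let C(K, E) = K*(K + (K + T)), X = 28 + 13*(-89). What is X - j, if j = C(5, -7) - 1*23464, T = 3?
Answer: 22270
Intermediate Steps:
X = -1129 (X = 28 - 1157 = -1129)
C(K, E) = K*(3 + 2*K) (C(K, E) = K*(K + (K + 3)) = K*(K + (3 + K)) = K*(3 + 2*K))
j = -23399 (j = 5*(3 + 2*5) - 1*23464 = 5*(3 + 10) - 23464 = 5*13 - 23464 = 65 - 23464 = -23399)
X - j = -1129 - 1*(-23399) = -1129 + 23399 = 22270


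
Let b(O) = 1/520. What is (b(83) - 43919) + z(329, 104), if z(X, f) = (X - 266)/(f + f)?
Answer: -45675443/1040 ≈ -43919.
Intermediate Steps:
z(X, f) = (-266 + X)/(2*f) (z(X, f) = (-266 + X)/((2*f)) = (-266 + X)*(1/(2*f)) = (-266 + X)/(2*f))
b(O) = 1/520
(b(83) - 43919) + z(329, 104) = (1/520 - 43919) + (½)*(-266 + 329)/104 = -22837879/520 + (½)*(1/104)*63 = -22837879/520 + 63/208 = -45675443/1040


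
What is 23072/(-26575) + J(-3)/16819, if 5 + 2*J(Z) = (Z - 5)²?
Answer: -774528011/893929850 ≈ -0.86643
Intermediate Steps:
J(Z) = -5/2 + (-5 + Z)²/2 (J(Z) = -5/2 + (Z - 5)²/2 = -5/2 + (-5 + Z)²/2)
23072/(-26575) + J(-3)/16819 = 23072/(-26575) + (-5/2 + (-5 - 3)²/2)/16819 = 23072*(-1/26575) + (-5/2 + (½)*(-8)²)*(1/16819) = -23072/26575 + (-5/2 + (½)*64)*(1/16819) = -23072/26575 + (-5/2 + 32)*(1/16819) = -23072/26575 + (59/2)*(1/16819) = -23072/26575 + 59/33638 = -774528011/893929850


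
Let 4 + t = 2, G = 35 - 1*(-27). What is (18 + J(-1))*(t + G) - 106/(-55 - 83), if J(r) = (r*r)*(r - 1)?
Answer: 66293/69 ≈ 960.77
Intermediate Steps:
G = 62 (G = 35 + 27 = 62)
t = -2 (t = -4 + 2 = -2)
J(r) = r²*(-1 + r)
(18 + J(-1))*(t + G) - 106/(-55 - 83) = (18 + (-1)²*(-1 - 1))*(-2 + 62) - 106/(-55 - 83) = (18 + 1*(-2))*60 - 106/(-138) = (18 - 2)*60 - 106*(-1/138) = 16*60 + 53/69 = 960 + 53/69 = 66293/69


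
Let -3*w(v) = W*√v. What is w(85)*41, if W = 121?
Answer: -4961*√85/3 ≈ -15246.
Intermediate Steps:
w(v) = -121*√v/3
w(85)*41 = -121*√85/3*41 = -4961*√85/3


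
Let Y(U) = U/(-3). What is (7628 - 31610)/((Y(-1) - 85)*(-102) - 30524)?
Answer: 3997/3648 ≈ 1.0957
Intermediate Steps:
Y(U) = -U/3
(7628 - 31610)/((Y(-1) - 85)*(-102) - 30524) = (7628 - 31610)/((-⅓*(-1) - 85)*(-102) - 30524) = -23982/((⅓ - 85)*(-102) - 30524) = -23982/(-254/3*(-102) - 30524) = -23982/(8636 - 30524) = -23982/(-21888) = -23982*(-1/21888) = 3997/3648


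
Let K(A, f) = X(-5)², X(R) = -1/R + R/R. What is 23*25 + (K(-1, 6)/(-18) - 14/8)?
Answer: 57317/100 ≈ 573.17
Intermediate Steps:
X(R) = 1 - 1/R (X(R) = -1/R + 1 = 1 - 1/R)
K(A, f) = 36/25 (K(A, f) = ((-1 - 5)/(-5))² = (-⅕*(-6))² = (6/5)² = 36/25)
23*25 + (K(-1, 6)/(-18) - 14/8) = 23*25 + ((36/25)/(-18) - 14/8) = 575 + ((36/25)*(-1/18) - 14*⅛) = 575 + (-2/25 - 7/4) = 575 - 183/100 = 57317/100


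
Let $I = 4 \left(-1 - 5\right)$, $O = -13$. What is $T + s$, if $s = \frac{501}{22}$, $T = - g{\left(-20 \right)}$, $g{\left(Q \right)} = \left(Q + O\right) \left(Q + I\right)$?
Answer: $- \frac{31443}{22} \approx -1429.2$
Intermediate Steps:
$I = -24$ ($I = 4 \left(-6\right) = -24$)
$g{\left(Q \right)} = \left(-24 + Q\right) \left(-13 + Q\right)$ ($g{\left(Q \right)} = \left(Q - 13\right) \left(Q - 24\right) = \left(-13 + Q\right) \left(-24 + Q\right) = \left(-24 + Q\right) \left(-13 + Q\right)$)
$T = -1452$ ($T = - (312 + \left(-20\right)^{2} - -740) = - (312 + 400 + 740) = \left(-1\right) 1452 = -1452$)
$s = \frac{501}{22}$ ($s = 501 \cdot \frac{1}{22} = \frac{501}{22} \approx 22.773$)
$T + s = -1452 + \frac{501}{22} = - \frac{31443}{22}$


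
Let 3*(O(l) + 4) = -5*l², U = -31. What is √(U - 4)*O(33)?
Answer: -1819*I*√35 ≈ -10761.0*I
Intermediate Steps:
O(l) = -4 - 5*l²/3 (O(l) = -4 + (-5*l²)/3 = -4 - 5*l²/3)
√(U - 4)*O(33) = √(-31 - 4)*(-4 - 5/3*33²) = √(-35)*(-4 - 5/3*1089) = (I*√35)*(-4 - 1815) = (I*√35)*(-1819) = -1819*I*√35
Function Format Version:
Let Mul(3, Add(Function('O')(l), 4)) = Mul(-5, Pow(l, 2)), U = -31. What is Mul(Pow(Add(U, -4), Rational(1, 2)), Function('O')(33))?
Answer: Mul(-1819, I, Pow(35, Rational(1, 2))) ≈ Mul(-10761., I)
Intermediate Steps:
Function('O')(l) = Add(-4, Mul(Rational(-5, 3), Pow(l, 2))) (Function('O')(l) = Add(-4, Mul(Rational(1, 3), Mul(-5, Pow(l, 2)))) = Add(-4, Mul(Rational(-5, 3), Pow(l, 2))))
Mul(Pow(Add(U, -4), Rational(1, 2)), Function('O')(33)) = Mul(Pow(Add(-31, -4), Rational(1, 2)), Add(-4, Mul(Rational(-5, 3), Pow(33, 2)))) = Mul(Pow(-35, Rational(1, 2)), Add(-4, Mul(Rational(-5, 3), 1089))) = Mul(Mul(I, Pow(35, Rational(1, 2))), Add(-4, -1815)) = Mul(Mul(I, Pow(35, Rational(1, 2))), -1819) = Mul(-1819, I, Pow(35, Rational(1, 2)))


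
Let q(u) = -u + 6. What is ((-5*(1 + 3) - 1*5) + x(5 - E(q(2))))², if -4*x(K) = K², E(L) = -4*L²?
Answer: 23629321/16 ≈ 1.4768e+6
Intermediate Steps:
q(u) = 6 - u
x(K) = -K²/4
((-5*(1 + 3) - 1*5) + x(5 - E(q(2))))² = ((-5*(1 + 3) - 1*5) - (5 - (-4)*(6 - 1*2)²)²/4)² = ((-5*4 - 5) - (5 - (-4)*(6 - 2)²)²/4)² = ((-20 - 5) - (5 - (-4)*4²)²/4)² = (-25 - (5 - (-4)*16)²/4)² = (-25 - (5 - 1*(-64))²/4)² = (-25 - (5 + 64)²/4)² = (-25 - ¼*69²)² = (-25 - ¼*4761)² = (-25 - 4761/4)² = (-4861/4)² = 23629321/16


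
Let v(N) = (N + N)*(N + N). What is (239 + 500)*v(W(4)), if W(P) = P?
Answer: 47296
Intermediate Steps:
v(N) = 4*N² (v(N) = (2*N)*(2*N) = 4*N²)
(239 + 500)*v(W(4)) = (239 + 500)*(4*4²) = 739*(4*16) = 739*64 = 47296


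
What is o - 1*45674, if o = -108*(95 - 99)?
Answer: -45242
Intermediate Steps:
o = 432 (o = -108*(-4) = 432)
o - 1*45674 = 432 - 1*45674 = 432 - 45674 = -45242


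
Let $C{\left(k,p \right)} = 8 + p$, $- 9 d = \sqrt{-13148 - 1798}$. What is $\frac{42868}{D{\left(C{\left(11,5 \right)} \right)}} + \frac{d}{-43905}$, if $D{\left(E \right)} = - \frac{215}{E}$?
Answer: $- \frac{557284}{215} + \frac{i \sqrt{14946}}{395145} \approx -2592.0 + 0.00030939 i$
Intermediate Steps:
$d = - \frac{i \sqrt{14946}}{9}$ ($d = - \frac{\sqrt{-13148 - 1798}}{9} = - \frac{\sqrt{-14946}}{9} = - \frac{i \sqrt{14946}}{9} \approx - 13.584 i$)
$\frac{42868}{D{\left(C{\left(11,5 \right)} \right)}} + \frac{d}{-43905} = \frac{42868}{\left(-215\right) \frac{1}{8 + 5}} + \frac{\left(- \frac{1}{9}\right) i \sqrt{14946}}{-43905} = \frac{42868}{\left(-215\right) \frac{1}{13}} + - \frac{i \sqrt{14946}}{9} \left(- \frac{1}{43905}\right) = \frac{42868}{\left(-215\right) \frac{1}{13}} + \frac{i \sqrt{14946}}{395145} = \frac{42868}{- \frac{215}{13}} + \frac{i \sqrt{14946}}{395145} = 42868 \left(- \frac{13}{215}\right) + \frac{i \sqrt{14946}}{395145} = - \frac{557284}{215} + \frac{i \sqrt{14946}}{395145}$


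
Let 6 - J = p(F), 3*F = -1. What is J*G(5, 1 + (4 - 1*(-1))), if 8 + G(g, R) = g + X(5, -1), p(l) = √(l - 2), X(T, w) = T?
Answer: 12 - 2*I*√21/3 ≈ 12.0 - 3.055*I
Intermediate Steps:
F = -⅓ (F = (⅓)*(-1) = -⅓ ≈ -0.33333)
p(l) = √(-2 + l)
J = 6 - I*√21/3 (J = 6 - √(-2 - ⅓) = 6 - √(-7/3) = 6 - I*√21/3 ≈ 6.0 - 1.5275*I)
G(g, R) = -3 + g (G(g, R) = -8 + (g + 5) = -8 + (5 + g) = -3 + g)
J*G(5, 1 + (4 - 1*(-1))) = (6 - I*√21/3)*(-3 + 5) = (6 - I*√21/3)*2 = 12 - 2*I*√21/3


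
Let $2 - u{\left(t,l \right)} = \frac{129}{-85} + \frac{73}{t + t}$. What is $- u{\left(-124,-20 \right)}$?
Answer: $- \frac{80357}{21080} \approx -3.812$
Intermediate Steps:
$u{\left(t,l \right)} = \frac{299}{85} - \frac{73}{2 t}$ ($u{\left(t,l \right)} = 2 - \left(\frac{129}{-85} + \frac{73}{t + t}\right) = 2 - \left(129 \left(- \frac{1}{85}\right) + \frac{73}{2 t}\right) = 2 - \left(- \frac{129}{85} + 73 \frac{1}{2 t}\right) = 2 - \left(- \frac{129}{85} + \frac{73}{2 t}\right) = 2 + \left(\frac{129}{85} - \frac{73}{2 t}\right) = \frac{299}{85} - \frac{73}{2 t}$)
$- u{\left(-124,-20 \right)} = - \frac{-6205 + 598 \left(-124\right)}{170 \left(-124\right)} = - \frac{\left(-1\right) \left(-6205 - 74152\right)}{170 \cdot 124} = - \frac{\left(-1\right) \left(-80357\right)}{170 \cdot 124} = \left(-1\right) \frac{80357}{21080} = - \frac{80357}{21080}$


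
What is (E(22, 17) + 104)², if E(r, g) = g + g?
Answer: 19044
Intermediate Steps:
E(r, g) = 2*g
(E(22, 17) + 104)² = (2*17 + 104)² = (34 + 104)² = 138² = 19044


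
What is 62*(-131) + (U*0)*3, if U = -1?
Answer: -8122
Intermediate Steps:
62*(-131) + (U*0)*3 = 62*(-131) - 1*0*3 = -8122 + 0*3 = -8122 + 0 = -8122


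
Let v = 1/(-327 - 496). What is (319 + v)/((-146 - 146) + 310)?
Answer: 43756/2469 ≈ 17.722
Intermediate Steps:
v = -1/823 (v = 1/(-823) = -1/823 ≈ -0.0012151)
(319 + v)/((-146 - 146) + 310) = (319 - 1/823)/((-146 - 146) + 310) = 262536/(823*(-292 + 310)) = (262536/823)/18 = (262536/823)*(1/18) = 43756/2469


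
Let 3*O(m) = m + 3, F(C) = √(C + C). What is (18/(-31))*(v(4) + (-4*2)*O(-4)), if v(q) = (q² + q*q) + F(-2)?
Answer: -624/31 - 36*I/31 ≈ -20.129 - 1.1613*I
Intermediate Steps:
F(C) = √2*√C (F(C) = √(2*C) = √2*√C)
O(m) = 1 + m/3 (O(m) = (m + 3)/3 = (3 + m)/3 = 1 + m/3)
v(q) = 2*I + 2*q² (v(q) = (q² + q*q) + √2*√(-2) = (q² + q²) + √2*(I*√2) = 2*q² + 2*I = 2*I + 2*q²)
(18/(-31))*(v(4) + (-4*2)*O(-4)) = (18/(-31))*((2*I + 2*4²) + (-4*2)*(1 + (⅓)*(-4))) = (18*(-1/31))*((2*I + 2*16) - 8*(1 - 4/3)) = -18*((2*I + 32) - 8*(-⅓))/31 = -18*((32 + 2*I) + 8/3)/31 = -18*(104/3 + 2*I)/31 = -624/31 - 36*I/31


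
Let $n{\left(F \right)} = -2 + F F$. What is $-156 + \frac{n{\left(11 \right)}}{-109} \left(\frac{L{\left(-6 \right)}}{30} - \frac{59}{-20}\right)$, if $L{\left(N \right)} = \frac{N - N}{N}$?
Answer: $- \frac{347101}{2180} \approx -159.22$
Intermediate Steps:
$n{\left(F \right)} = -2 + F^{2}$
$L{\left(N \right)} = 0$ ($L{\left(N \right)} = \frac{0}{N} = 0$)
$-156 + \frac{n{\left(11 \right)}}{-109} \left(\frac{L{\left(-6 \right)}}{30} - \frac{59}{-20}\right) = -156 + \frac{-2 + 11^{2}}{-109} \left(\frac{0}{30} - \frac{59}{-20}\right) = -156 + \left(-2 + 121\right) \left(- \frac{1}{109}\right) \left(0 \cdot \frac{1}{30} - - \frac{59}{20}\right) = -156 + 119 \left(- \frac{1}{109}\right) \left(0 + \frac{59}{20}\right) = -156 - \frac{7021}{2180} = - \frac{347101}{2180}$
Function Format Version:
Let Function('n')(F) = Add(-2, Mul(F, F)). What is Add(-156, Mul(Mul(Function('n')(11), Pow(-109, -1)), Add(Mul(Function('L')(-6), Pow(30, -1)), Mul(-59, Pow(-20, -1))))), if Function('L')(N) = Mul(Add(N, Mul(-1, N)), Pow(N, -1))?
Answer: Rational(-347101, 2180) ≈ -159.22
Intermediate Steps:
Function('n')(F) = Add(-2, Pow(F, 2))
Function('L')(N) = 0 (Function('L')(N) = Mul(0, Pow(N, -1)) = 0)
Add(-156, Mul(Mul(Function('n')(11), Pow(-109, -1)), Add(Mul(Function('L')(-6), Pow(30, -1)), Mul(-59, Pow(-20, -1))))) = Add(-156, Mul(Mul(Add(-2, Pow(11, 2)), Pow(-109, -1)), Add(Mul(0, Pow(30, -1)), Mul(-59, Pow(-20, -1))))) = Add(-156, Mul(Mul(Add(-2, 121), Rational(-1, 109)), Add(Mul(0, Rational(1, 30)), Mul(-59, Rational(-1, 20))))) = Add(-156, Mul(Mul(119, Rational(-1, 109)), Add(0, Rational(59, 20)))) = Add(-156, Mul(Rational(-119, 109), Rational(59, 20))) = Add(-156, Rational(-7021, 2180)) = Rational(-347101, 2180)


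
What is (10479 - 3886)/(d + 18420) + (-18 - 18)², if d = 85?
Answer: 23989073/18505 ≈ 1296.4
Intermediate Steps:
(10479 - 3886)/(d + 18420) + (-18 - 18)² = (10479 - 3886)/(85 + 18420) + (-18 - 18)² = 6593/18505 + (-36)² = 6593*(1/18505) + 1296 = 6593/18505 + 1296 = 23989073/18505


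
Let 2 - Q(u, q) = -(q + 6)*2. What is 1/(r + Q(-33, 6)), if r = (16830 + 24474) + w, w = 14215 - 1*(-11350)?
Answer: 1/66895 ≈ 1.4949e-5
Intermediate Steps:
w = 25565 (w = 14215 + 11350 = 25565)
r = 66869 (r = (16830 + 24474) + 25565 = 41304 + 25565 = 66869)
Q(u, q) = 14 + 2*q (Q(u, q) = 2 - (-1)*(q + 6)*2 = 2 - (-1)*(6 + q)*2 = 2 - (-1)*(12 + 2*q) = 2 - (-12 - 2*q) = 2 + (12 + 2*q) = 14 + 2*q)
1/(r + Q(-33, 6)) = 1/(66869 + (14 + 2*6)) = 1/(66869 + (14 + 12)) = 1/(66869 + 26) = 1/66895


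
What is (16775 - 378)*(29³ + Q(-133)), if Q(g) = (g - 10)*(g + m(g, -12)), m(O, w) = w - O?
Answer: 428043685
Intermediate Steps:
Q(g) = 120 - 12*g (Q(g) = (g - 10)*(g + (-12 - g)) = (-10 + g)*(-12) = 120 - 12*g)
(16775 - 378)*(29³ + Q(-133)) = (16775 - 378)*(29³ + (120 - 12*(-133))) = 16397*(24389 + (120 + 1596)) = 16397*(24389 + 1716) = 16397*26105 = 428043685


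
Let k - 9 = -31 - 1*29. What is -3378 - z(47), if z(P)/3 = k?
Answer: -3225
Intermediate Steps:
k = -51 (k = 9 + (-31 - 1*29) = 9 + (-31 - 29) = 9 - 60 = -51)
z(P) = -153 (z(P) = 3*(-51) = -153)
-3378 - z(47) = -3378 - 1*(-153) = -3378 + 153 = -3225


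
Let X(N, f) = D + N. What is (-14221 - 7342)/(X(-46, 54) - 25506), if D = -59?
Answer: 21563/25611 ≈ 0.84194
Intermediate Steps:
X(N, f) = -59 + N
(-14221 - 7342)/(X(-46, 54) - 25506) = (-14221 - 7342)/((-59 - 46) - 25506) = -21563/(-105 - 25506) = -21563/(-25611) = -21563*(-1/25611) = 21563/25611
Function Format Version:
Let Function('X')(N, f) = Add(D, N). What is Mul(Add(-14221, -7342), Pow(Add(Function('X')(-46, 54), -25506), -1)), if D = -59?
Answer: Rational(21563, 25611) ≈ 0.84194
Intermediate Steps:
Function('X')(N, f) = Add(-59, N)
Mul(Add(-14221, -7342), Pow(Add(Function('X')(-46, 54), -25506), -1)) = Mul(Add(-14221, -7342), Pow(Add(Add(-59, -46), -25506), -1)) = Mul(-21563, Pow(Add(-105, -25506), -1)) = Mul(-21563, Pow(-25611, -1)) = Mul(-21563, Rational(-1, 25611)) = Rational(21563, 25611)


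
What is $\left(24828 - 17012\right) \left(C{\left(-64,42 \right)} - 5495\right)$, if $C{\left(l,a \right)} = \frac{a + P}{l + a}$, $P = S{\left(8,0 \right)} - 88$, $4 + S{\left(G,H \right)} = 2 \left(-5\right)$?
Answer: $- \frac{472203640}{11} \approx -4.2928 \cdot 10^{7}$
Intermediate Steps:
$S{\left(G,H \right)} = -14$ ($S{\left(G,H \right)} = -4 + 2 \left(-5\right) = -4 - 10 = -14$)
$P = -102$ ($P = -14 - 88 = -102$)
$C{\left(l,a \right)} = \frac{-102 + a}{a + l}$ ($C{\left(l,a \right)} = \frac{a - 102}{l + a} = \frac{-102 + a}{a + l}$)
$\left(24828 - 17012\right) \left(C{\left(-64,42 \right)} - 5495\right) = \left(24828 - 17012\right) \left(\frac{-102 + 42}{42 - 64} - 5495\right) = 7816 \left(\frac{1}{-22} \left(-60\right) - 5495\right) = 7816 \left(\left(- \frac{1}{22}\right) \left(-60\right) - 5495\right) = 7816 \left(\frac{30}{11} - 5495\right) = 7816 \left(- \frac{60415}{11}\right) = - \frac{472203640}{11}$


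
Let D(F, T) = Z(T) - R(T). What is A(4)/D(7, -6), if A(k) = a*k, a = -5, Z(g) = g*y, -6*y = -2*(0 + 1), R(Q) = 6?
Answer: 5/2 ≈ 2.5000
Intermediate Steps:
y = 1/3 (y = -(-1)*(0 + 1)/3 = -(-1)/3 = -1/6*(-2) = 1/3 ≈ 0.33333)
Z(g) = g/3 (Z(g) = g*(1/3) = g/3)
D(F, T) = -6 + T/3 (D(F, T) = T/3 - 1*6 = T/3 - 6 = -6 + T/3)
A(k) = -5*k
A(4)/D(7, -6) = (-5*4)/(-6 + (1/3)*(-6)) = -20/(-6 - 2) = -20/(-8) = -20*(-1/8) = 5/2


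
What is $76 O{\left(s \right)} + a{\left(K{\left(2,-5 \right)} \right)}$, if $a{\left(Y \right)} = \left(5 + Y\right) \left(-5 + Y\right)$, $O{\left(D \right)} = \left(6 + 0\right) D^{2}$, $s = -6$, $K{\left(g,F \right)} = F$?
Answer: $16416$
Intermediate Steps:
$O{\left(D \right)} = 6 D^{2}$
$a{\left(Y \right)} = \left(-5 + Y\right) \left(5 + Y\right)$
$76 O{\left(s \right)} + a{\left(K{\left(2,-5 \right)} \right)} = 76 \cdot 6 \left(-6\right)^{2} - \left(25 - \left(-5\right)^{2}\right) = 76 \cdot 6 \cdot 36 + \left(-25 + 25\right) = 76 \cdot 216 + 0 = 16416 + 0 = 16416$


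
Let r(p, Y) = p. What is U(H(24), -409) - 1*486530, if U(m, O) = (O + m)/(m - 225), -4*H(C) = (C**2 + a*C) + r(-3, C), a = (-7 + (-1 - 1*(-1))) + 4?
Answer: -681626393/1401 ≈ -4.8653e+5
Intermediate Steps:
a = -3 (a = (-7 + (-1 + 1)) + 4 = (-7 + 0) + 4 = -7 + 4 = -3)
H(C) = 3/4 - C**2/4 + 3*C/4 (H(C) = -((C**2 - 3*C) - 3)/4 = -(-3 + C**2 - 3*C)/4 = 3/4 - C**2/4 + 3*C/4)
U(m, O) = (O + m)/(-225 + m)
U(H(24), -409) - 1*486530 = (-409 + (3/4 - 1/4*24**2 + (3/4)*24))/(-225 + (3/4 - 1/4*24**2 + (3/4)*24)) - 1*486530 = (-409 + (3/4 - 1/4*576 + 18))/(-225 + (3/4 - 1/4*576 + 18)) - 486530 = (-409 + (3/4 - 144 + 18))/(-225 + (3/4 - 144 + 18)) - 486530 = (-409 - 501/4)/(-225 - 501/4) - 486530 = -2137/4/(-1401/4) - 486530 = -4/1401*(-2137/4) - 486530 = 2137/1401 - 486530 = -681626393/1401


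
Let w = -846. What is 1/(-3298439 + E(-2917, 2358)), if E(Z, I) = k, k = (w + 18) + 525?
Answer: -1/3298742 ≈ -3.0315e-7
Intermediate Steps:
k = -303 (k = (-846 + 18) + 525 = -828 + 525 = -303)
E(Z, I) = -303
1/(-3298439 + E(-2917, 2358)) = 1/(-3298439 - 303) = 1/(-3298742) = -1/3298742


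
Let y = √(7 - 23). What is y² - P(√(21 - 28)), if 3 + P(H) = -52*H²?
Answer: -377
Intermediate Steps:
y = 4*I (y = √(-16) = 4*I ≈ 4.0*I)
P(H) = -3 - 52*H²
y² - P(√(21 - 28)) = (4*I)² - (-3 - 52*(√(21 - 28))²) = -16 - (-3 - 52*(√(-7))²) = -16 - (-3 - 52*(I*√7)²) = -16 - (-3 - 52*(-7)) = -16 - (-3 + 364) = -16 - 1*361 = -16 - 361 = -377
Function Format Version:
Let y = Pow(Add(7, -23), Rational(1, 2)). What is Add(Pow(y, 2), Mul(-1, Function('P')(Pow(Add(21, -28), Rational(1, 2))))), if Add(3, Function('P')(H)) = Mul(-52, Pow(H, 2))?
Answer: -377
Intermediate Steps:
y = Mul(4, I) (y = Pow(-16, Rational(1, 2)) = Mul(4, I) ≈ Mul(4.0000, I))
Function('P')(H) = Add(-3, Mul(-52, Pow(H, 2)))
Add(Pow(y, 2), Mul(-1, Function('P')(Pow(Add(21, -28), Rational(1, 2))))) = Add(Pow(Mul(4, I), 2), Mul(-1, Add(-3, Mul(-52, Pow(Pow(Add(21, -28), Rational(1, 2)), 2))))) = Add(-16, Mul(-1, Add(-3, Mul(-52, Pow(Pow(-7, Rational(1, 2)), 2))))) = Add(-16, Mul(-1, Add(-3, Mul(-52, Pow(Mul(I, Pow(7, Rational(1, 2))), 2))))) = Add(-16, Mul(-1, Add(-3, Mul(-52, -7)))) = Add(-16, Mul(-1, Add(-3, 364))) = Add(-16, Mul(-1, 361)) = Add(-16, -361) = -377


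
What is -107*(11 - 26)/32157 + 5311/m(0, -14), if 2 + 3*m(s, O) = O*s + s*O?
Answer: -170784757/21438 ≈ -7966.5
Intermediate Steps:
m(s, O) = -⅔ + 2*O*s/3 (m(s, O) = -⅔ + (O*s + s*O)/3 = -⅔ + (O*s + O*s)/3 = -⅔ + (2*O*s)/3 = -⅔ + 2*O*s/3)
-107*(11 - 26)/32157 + 5311/m(0, -14) = -107*(11 - 26)/32157 + 5311/(-⅔ + (⅔)*(-14)*0) = -107*(-15)*(1/32157) + 5311/(-⅔ + 0) = 1605*(1/32157) + 5311/(-⅔) = 535/10719 + 5311*(-3/2) = 535/10719 - 15933/2 = -170784757/21438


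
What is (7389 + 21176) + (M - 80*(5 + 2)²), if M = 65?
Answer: 24710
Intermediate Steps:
(7389 + 21176) + (M - 80*(5 + 2)²) = (7389 + 21176) + (65 - 80*(5 + 2)²) = 28565 + (65 - 80*7²) = 28565 + (65 - 80*49) = 28565 + (65 - 3920) = 28565 - 3855 = 24710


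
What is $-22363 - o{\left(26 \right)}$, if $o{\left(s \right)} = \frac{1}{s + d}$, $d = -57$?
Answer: $- \frac{693252}{31} \approx -22363.0$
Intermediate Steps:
$o{\left(s \right)} = \frac{1}{-57 + s}$ ($o{\left(s \right)} = \frac{1}{s - 57} = \frac{1}{-57 + s}$)
$-22363 - o{\left(26 \right)} = -22363 - \frac{1}{-57 + 26} = -22363 - \frac{1}{-31} = -22363 - - \frac{1}{31} = -22363 + \frac{1}{31} = - \frac{693252}{31}$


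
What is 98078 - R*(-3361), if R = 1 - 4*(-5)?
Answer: 168659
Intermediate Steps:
R = 21 (R = 1 + 20 = 21)
98078 - R*(-3361) = 98078 - 21*(-3361) = 98078 - 1*(-70581) = 98078 + 70581 = 168659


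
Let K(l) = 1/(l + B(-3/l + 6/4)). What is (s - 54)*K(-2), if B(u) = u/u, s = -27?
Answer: 81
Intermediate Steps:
B(u) = 1
K(l) = 1/(1 + l) (K(l) = 1/(l + 1) = 1/(1 + l))
(s - 54)*K(-2) = (-27 - 54)/(1 - 2) = -81/(-1) = -81*(-1) = 81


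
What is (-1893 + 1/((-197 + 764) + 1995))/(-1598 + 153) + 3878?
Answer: 2872310977/740418 ≈ 3879.3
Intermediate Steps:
(-1893 + 1/((-197 + 764) + 1995))/(-1598 + 153) + 3878 = (-1893 + 1/(567 + 1995))/(-1445) + 3878 = (-1893 + 1/2562)*(-1/1445) + 3878 = -4849865/2562*(-1/1445) + 3878 = 969973/740418 + 3878 = 2872310977/740418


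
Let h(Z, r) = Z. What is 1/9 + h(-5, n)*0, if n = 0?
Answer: ⅑ ≈ 0.11111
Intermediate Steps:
1/9 + h(-5, n)*0 = 1/9 - 5*0 = ⅑ + 0 = ⅑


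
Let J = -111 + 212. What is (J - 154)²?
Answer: 2809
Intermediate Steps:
J = 101
(J - 154)² = (101 - 154)² = (-53)² = 2809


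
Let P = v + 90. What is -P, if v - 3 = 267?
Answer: -360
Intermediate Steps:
v = 270 (v = 3 + 267 = 270)
P = 360 (P = 270 + 90 = 360)
-P = -1*360 = -360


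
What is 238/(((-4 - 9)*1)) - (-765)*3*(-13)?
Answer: -388093/13 ≈ -29853.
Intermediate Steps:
238/(((-4 - 9)*1)) - (-765)*3*(-13) = 238/((-13*1)) - (-765)*(-39) = 238/(-13) - 153*195 = 238*(-1/13) - 29835 = -238/13 - 29835 = -388093/13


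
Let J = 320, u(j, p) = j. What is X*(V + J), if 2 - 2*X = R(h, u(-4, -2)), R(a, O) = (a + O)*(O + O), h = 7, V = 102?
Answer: 5486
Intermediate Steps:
R(a, O) = 2*O*(O + a) (R(a, O) = (O + a)*(2*O) = 2*O*(O + a))
X = 13 (X = 1 - (-4)*(-4 + 7) = 1 - (-4)*3 = 1 - 1/2*(-24) = 1 + 12 = 13)
X*(V + J) = 13*(102 + 320) = 13*422 = 5486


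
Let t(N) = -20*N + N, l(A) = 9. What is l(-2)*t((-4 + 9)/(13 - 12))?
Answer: -855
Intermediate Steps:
t(N) = -19*N
l(-2)*t((-4 + 9)/(13 - 12)) = 9*(-19*(-4 + 9)/(13 - 12)) = 9*(-95/1) = 9*(-95) = -855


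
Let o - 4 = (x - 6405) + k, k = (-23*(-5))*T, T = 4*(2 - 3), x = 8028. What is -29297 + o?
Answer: -28130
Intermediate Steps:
T = -4 (T = 4*(-1) = -4)
k = -460 (k = -23*(-5)*(-4) = 115*(-4) = -460)
o = 1167 (o = 4 + ((8028 - 6405) - 460) = 4 + (1623 - 460) = 4 + 1163 = 1167)
-29297 + o = -29297 + 1167 = -28130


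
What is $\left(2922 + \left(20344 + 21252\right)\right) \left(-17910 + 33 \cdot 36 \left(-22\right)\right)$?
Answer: $-1960839828$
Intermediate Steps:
$\left(2922 + \left(20344 + 21252\right)\right) \left(-17910 + 33 \cdot 36 \left(-22\right)\right) = \left(2922 + 41596\right) \left(-17910 + 1188 \left(-22\right)\right) = 44518 \left(-17910 - 26136\right) = 44518 \left(-44046\right) = -1960839828$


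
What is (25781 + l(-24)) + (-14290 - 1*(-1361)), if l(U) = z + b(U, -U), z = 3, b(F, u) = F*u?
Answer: 12279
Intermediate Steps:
l(U) = 3 - U² (l(U) = 3 + U*(-U) = 3 - U²)
(25781 + l(-24)) + (-14290 - 1*(-1361)) = (25781 + (3 - 1*(-24)²)) + (-14290 - 1*(-1361)) = (25781 + (3 - 1*576)) + (-14290 + 1361) = (25781 + (3 - 576)) - 12929 = (25781 - 573) - 12929 = 25208 - 12929 = 12279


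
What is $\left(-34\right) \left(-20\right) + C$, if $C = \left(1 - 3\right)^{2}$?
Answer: $684$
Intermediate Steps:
$C = 4$ ($C = \left(-2\right)^{2} = 4$)
$\left(-34\right) \left(-20\right) + C = \left(-34\right) \left(-20\right) + 4 = 680 + 4 = 684$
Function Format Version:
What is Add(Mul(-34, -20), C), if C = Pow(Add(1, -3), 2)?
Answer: 684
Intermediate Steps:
C = 4 (C = Pow(-2, 2) = 4)
Add(Mul(-34, -20), C) = Add(Mul(-34, -20), 4) = Add(680, 4) = 684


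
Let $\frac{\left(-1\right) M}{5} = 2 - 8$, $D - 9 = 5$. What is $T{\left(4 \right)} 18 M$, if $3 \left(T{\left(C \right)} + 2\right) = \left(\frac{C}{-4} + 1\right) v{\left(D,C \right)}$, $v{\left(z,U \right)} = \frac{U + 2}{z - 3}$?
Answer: $-1080$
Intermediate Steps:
$D = 14$ ($D = 9 + 5 = 14$)
$v{\left(z,U \right)} = \frac{2 + U}{-3 + z}$
$T{\left(C \right)} = -2 + \frac{\left(1 - \frac{C}{4}\right) \left(\frac{2}{11} + \frac{C}{11}\right)}{3}$ ($T{\left(C \right)} = -2 + \frac{\left(\frac{C}{-4} + 1\right) \frac{2 + C}{-3 + 14}}{3} = -2 + \frac{\left(C \left(- \frac{1}{4}\right) + 1\right) \frac{2 + C}{11}}{3} = -2 + \frac{\left(- \frac{C}{4} + 1\right) \frac{2 + C}{11}}{3} = -2 + \frac{\left(1 - \frac{C}{4}\right) \left(\frac{2}{11} + \frac{C}{11}\right)}{3}$)
$M = 30$ ($M = - 5 \left(2 - 8\right) = \left(-5\right) \left(-6\right) = 30$)
$T{\left(4 \right)} 18 M = \left(- \frac{64}{33} - \frac{4^{2}}{132} + \frac{1}{66} \cdot 4\right) 18 \cdot 30 = \left(- \frac{64}{33} - \frac{4}{33} + \frac{2}{33}\right) 18 \cdot 30 = \left(-2\right) 18 \cdot 30 = \left(-36\right) 30 = -1080$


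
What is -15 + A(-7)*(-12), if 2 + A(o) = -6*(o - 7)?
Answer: -999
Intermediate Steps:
A(o) = 40 - 6*o (A(o) = -2 - 6*(o - 7) = -2 - 6*(-7 + o) = -2 + (42 - 6*o) = 40 - 6*o)
-15 + A(-7)*(-12) = -15 + (40 - 6*(-7))*(-12) = -15 + (40 + 42)*(-12) = -15 + 82*(-12) = -15 - 984 = -999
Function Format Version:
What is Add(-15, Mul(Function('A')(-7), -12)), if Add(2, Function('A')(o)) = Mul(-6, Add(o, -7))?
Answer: -999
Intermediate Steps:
Function('A')(o) = Add(40, Mul(-6, o)) (Function('A')(o) = Add(-2, Mul(-6, Add(o, -7))) = Add(-2, Mul(-6, Add(-7, o))) = Add(-2, Add(42, Mul(-6, o))) = Add(40, Mul(-6, o)))
Add(-15, Mul(Function('A')(-7), -12)) = Add(-15, Mul(Add(40, Mul(-6, -7)), -12)) = Add(-15, Mul(Add(40, 42), -12)) = Add(-15, Mul(82, -12)) = Add(-15, -984) = -999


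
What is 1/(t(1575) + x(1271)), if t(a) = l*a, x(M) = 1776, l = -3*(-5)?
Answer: 1/25401 ≈ 3.9369e-5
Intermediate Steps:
l = 15
t(a) = 15*a
1/(t(1575) + x(1271)) = 1/(15*1575 + 1776) = 1/(23625 + 1776) = 1/25401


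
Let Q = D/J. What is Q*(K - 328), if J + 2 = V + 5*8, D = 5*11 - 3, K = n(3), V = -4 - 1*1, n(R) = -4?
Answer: -17264/33 ≈ -523.15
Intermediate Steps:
V = -5 (V = -4 - 1 = -5)
K = -4
D = 52 (D = 55 - 3 = 52)
J = 33 (J = -2 + (-5 + 5*8) = -2 + (-5 + 40) = -2 + 35 = 33)
Q = 52/33 ≈ 1.5758
Q*(K - 328) = 52*(-4 - 328)/33 = (52/33)*(-332) = -17264/33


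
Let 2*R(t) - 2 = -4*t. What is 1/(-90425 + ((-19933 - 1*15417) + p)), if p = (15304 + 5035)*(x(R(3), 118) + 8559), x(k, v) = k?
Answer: 1/173854031 ≈ 5.7520e-9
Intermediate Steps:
R(t) = 1 - 2*t (R(t) = 1 + (-4*t)/2 = 1 - 2*t)
p = 173979806 (p = (15304 + 5035)*((1 - 2*3) + 8559) = 20339*((1 - 6) + 8559) = 20339*(-5 + 8559) = 20339*8554 = 173979806)
1/(-90425 + ((-19933 - 1*15417) + p)) = 1/(-90425 + ((-19933 - 1*15417) + 173979806)) = 1/(-90425 + ((-19933 - 15417) + 173979806)) = 1/(-90425 + (-35350 + 173979806)) = 1/(-90425 + 173944456) = 1/173854031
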